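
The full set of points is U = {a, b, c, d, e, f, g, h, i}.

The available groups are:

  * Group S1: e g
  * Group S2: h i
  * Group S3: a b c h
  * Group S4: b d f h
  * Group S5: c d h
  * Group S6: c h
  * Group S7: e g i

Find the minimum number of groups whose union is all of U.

3

S3 and S4 and S7 together: S3 ∪ S4 ∪ S7 = {a, b, c, d, e, f, g, h, i} — every point is covered.
Each group has at most 4 points, and 2·4 = 8 < 9 — so at least 3 groups are needed, and 3 is optimal.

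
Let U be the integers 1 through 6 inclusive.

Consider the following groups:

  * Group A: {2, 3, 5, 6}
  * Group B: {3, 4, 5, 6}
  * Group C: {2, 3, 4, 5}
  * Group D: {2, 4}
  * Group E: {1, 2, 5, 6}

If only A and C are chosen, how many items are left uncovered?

1

Union of A, C = {2, 3, 4, 5, 6}.
Not covered: 1 — 1 item.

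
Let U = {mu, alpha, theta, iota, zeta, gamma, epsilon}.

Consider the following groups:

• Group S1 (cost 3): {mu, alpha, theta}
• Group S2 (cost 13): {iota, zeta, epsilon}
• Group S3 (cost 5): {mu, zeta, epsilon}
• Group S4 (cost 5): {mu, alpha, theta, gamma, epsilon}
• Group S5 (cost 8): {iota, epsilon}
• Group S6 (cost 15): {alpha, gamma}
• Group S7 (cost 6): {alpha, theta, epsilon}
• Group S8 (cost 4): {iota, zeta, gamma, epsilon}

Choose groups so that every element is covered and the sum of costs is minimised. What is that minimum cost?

S1, S8 together cover every element (S1 ∪ S8 = {mu, alpha, theta, iota, zeta, gamma, epsilon}); total cost 3 + 4 = 7.
No covering selection has total cost below 7.

7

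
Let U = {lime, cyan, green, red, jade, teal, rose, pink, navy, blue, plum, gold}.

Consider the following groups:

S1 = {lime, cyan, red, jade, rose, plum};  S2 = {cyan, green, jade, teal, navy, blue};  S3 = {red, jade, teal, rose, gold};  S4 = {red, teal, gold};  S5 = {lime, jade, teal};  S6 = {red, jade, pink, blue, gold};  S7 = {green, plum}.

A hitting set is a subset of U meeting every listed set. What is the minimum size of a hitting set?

3

H = {green, red, jade} meets every group (each contains at least one member of H), and |H| = 3.
No choice of 2 items meets every group, so 3 is the minimum.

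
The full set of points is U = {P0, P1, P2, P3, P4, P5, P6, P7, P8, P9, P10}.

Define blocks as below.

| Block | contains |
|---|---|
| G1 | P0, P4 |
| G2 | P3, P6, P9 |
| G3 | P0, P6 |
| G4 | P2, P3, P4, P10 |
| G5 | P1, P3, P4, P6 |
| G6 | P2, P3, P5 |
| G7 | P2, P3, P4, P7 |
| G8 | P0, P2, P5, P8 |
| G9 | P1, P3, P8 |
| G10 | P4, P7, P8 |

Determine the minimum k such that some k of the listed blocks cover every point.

G2 and G4 and G7 and G8 and G9 together: G2 ∪ G4 ∪ G7 ∪ G8 ∪ G9 = {P0, P1, P2, P3, P4, P5, P6, P7, P8, P9, P10} — every point is covered.
No 4 of the 10 blocks cover everything (all 210 combinations miss at least one point), so 5 is optimal.

5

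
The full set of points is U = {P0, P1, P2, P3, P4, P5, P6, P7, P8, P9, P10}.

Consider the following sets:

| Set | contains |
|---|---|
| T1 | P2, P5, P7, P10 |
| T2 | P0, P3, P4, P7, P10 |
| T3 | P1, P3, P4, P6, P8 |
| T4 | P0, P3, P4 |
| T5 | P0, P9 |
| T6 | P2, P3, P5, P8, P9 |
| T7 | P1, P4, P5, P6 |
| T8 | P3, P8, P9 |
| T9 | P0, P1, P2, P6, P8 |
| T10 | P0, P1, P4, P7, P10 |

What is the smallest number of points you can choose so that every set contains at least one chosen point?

Take H = {P0, P3, P5}. Each listed set contains at least one of these, so H is a hitting set of size 3.
The sets T1, T3, T5 are pairwise disjoint, so any hitting set needs a separate point for each — at least 3. Hence 3 is optimal.

3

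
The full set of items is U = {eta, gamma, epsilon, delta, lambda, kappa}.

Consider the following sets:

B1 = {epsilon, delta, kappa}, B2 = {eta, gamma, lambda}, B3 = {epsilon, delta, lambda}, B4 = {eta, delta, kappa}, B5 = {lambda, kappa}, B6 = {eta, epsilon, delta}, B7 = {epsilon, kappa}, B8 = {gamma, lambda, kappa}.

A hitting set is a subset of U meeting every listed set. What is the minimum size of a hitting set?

Take H = {epsilon, delta, lambda}. Each listed set contains at least one of these, so H is a hitting set of size 3.
No choice of 2 items meets every set, so 3 is the minimum.

3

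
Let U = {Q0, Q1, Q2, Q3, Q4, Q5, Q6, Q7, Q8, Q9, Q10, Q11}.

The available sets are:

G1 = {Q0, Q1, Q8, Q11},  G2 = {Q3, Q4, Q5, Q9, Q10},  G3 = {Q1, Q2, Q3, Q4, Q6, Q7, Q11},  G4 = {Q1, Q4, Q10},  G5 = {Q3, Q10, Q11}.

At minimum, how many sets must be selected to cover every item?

G1, G2, and G3 cover everything between them: the union {Q0, Q1, Q2, Q3, Q4, Q5, Q6, Q7, Q8, Q9, Q10, Q11} is all of U.
Only G1 contains Q0, so G1 is forced; the remaining 8 items need at least 2 more sets (each remaining set adds at most 5) — so at least 3 sets are needed, and 3 is optimal.

3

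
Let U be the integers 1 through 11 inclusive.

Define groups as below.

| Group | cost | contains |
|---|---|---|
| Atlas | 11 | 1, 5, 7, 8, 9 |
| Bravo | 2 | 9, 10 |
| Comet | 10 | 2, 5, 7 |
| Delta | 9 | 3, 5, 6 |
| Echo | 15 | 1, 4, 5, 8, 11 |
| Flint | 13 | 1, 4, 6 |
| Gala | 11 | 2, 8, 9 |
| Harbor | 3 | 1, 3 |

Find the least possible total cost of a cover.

36

Bravo, Comet, Delta, Echo together cover every item (Bravo ∪ Comet ∪ Delta ∪ Echo = {1, 2, 3, 4, 5, 6, 7, 8, 9, 10, 11}); total cost 2 + 10 + 9 + 15 = 36.
The greedy pick Bravo, Harbor, Comet, Echo, Delta costs 39; no covering selection beats 36.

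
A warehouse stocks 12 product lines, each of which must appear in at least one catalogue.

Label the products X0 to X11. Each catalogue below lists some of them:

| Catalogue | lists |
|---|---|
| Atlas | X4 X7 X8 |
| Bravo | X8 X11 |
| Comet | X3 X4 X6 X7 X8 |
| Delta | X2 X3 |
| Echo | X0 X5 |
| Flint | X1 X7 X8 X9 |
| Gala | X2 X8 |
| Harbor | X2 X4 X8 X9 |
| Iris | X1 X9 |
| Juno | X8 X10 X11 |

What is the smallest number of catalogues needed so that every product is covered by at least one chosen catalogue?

5

Comet and Echo and Flint and Gala and Juno together: Comet ∪ Echo ∪ Flint ∪ Gala ∪ Juno = {X0, X1, X2, X3, X4, X5, X6, X7, X8, X9, X10, X11} — every product is covered.
Only Comet contains X6, so Comet is forced; the remaining 7 products need at least 4 more catalogues (each remaining catalogue adds at most 2) — so at least 5 catalogues are needed, and 5 is optimal.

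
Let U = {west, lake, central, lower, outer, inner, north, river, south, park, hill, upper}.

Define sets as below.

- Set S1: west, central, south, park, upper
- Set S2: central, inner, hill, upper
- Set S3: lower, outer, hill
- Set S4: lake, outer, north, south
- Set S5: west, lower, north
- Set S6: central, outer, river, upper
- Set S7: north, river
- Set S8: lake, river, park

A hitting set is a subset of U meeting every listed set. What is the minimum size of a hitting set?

4

Take H = {west, outer, river, hill}. Each listed set contains at least one of these, so H is a hitting set of size 4.
No choice of 3 points meets every set, so 4 is the minimum.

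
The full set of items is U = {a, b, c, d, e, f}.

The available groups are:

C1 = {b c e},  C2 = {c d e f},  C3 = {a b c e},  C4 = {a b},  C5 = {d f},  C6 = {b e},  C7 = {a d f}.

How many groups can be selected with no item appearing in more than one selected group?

C1, C7 are pairwise disjoint (C1={b,c,e}; C7={a,d,f}).
Every remaining group overlaps one of these, and no 3 of the listed groups are pairwise disjoint, so 2 is the maximum.

2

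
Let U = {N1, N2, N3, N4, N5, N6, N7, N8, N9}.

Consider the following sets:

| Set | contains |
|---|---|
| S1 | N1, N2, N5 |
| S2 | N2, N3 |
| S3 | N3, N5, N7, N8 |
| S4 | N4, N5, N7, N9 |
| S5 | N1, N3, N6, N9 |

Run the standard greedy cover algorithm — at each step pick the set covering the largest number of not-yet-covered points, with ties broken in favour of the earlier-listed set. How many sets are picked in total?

4

Greedy: pick S3 (covers 4 new) → pick S5 (covers 3 new) → pick S1 (covers 1 new) → pick S4 (covers 1 new). Total picks: 4.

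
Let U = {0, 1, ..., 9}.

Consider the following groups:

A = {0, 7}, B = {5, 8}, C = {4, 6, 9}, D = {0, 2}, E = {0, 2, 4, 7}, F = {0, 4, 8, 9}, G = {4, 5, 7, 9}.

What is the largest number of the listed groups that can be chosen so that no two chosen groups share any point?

3

B, C, D are pairwise disjoint (B={5,8}; C={4,6,9}; D={0,2}).
Every remaining group overlaps one of these, and no 4 of the listed groups are pairwise disjoint, so 3 is the maximum.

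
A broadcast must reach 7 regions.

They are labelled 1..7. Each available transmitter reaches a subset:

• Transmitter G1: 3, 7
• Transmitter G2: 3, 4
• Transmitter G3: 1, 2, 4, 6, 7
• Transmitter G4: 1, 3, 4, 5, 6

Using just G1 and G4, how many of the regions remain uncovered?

Union of G1, G4 = {1, 3, 4, 5, 6, 7}.
Not covered: 2 — 1 region.

1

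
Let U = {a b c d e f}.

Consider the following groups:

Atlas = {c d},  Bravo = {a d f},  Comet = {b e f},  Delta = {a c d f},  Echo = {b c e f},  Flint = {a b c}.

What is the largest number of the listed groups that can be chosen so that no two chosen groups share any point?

Atlas, Comet are pairwise disjoint (Atlas={c,d}; Comet={b,e,f}).
Every remaining group overlaps one of these, and no 3 of the listed groups are pairwise disjoint, so 2 is the maximum.

2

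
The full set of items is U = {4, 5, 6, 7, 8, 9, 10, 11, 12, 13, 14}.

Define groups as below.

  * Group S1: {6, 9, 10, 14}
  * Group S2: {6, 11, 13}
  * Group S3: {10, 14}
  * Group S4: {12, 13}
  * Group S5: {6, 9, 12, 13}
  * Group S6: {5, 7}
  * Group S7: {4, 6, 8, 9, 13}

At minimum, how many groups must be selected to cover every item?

5

Take {S1, S2, S4, S6, S7}. Their union is {4, 5, 6, 7, 8, 9, 10, 11, 12, 13, 14}, which is all 11 items.
No 4 of the 7 groups cover everything (all 35 combinations miss at least one item), so 5 is optimal.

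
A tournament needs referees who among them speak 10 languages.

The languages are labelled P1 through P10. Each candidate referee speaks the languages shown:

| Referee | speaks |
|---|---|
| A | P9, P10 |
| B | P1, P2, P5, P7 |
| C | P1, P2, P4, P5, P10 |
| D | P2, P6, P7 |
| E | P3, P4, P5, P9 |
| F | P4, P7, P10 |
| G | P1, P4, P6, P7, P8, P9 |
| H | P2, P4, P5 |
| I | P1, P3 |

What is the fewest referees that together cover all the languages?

Take {C, E, G}. Their union is {P1, P2, P3, P4, P5, P6, P7, P8, P9, P10}, which is all 10 languages.
Only G contains P8, so G is forced; the remaining 4 languages need at least 2 more referees (each remaining referee adds at most 3) — so at least 3 referees are needed, and 3 is optimal.

3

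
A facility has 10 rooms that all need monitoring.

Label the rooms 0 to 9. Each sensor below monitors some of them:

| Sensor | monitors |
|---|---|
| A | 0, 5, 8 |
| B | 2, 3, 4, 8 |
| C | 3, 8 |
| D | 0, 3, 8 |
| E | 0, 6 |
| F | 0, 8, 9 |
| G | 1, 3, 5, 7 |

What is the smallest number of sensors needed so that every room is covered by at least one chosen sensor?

4

B and E and F and G together: B ∪ E ∪ F ∪ G = {0, 1, 2, 3, 4, 5, 6, 7, 8, 9} — every room is covered.
No 3 of the 7 sensors cover everything (all 35 combinations miss at least one room), so 4 is optimal.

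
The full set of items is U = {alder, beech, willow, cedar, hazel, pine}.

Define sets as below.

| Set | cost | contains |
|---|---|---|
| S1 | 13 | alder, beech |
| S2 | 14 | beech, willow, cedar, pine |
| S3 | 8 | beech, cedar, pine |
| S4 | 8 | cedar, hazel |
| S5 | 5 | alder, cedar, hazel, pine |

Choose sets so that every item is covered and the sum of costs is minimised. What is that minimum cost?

S2, S5 together cover every item (S2 ∪ S5 = {alder, beech, willow, cedar, hazel, pine}); total cost 14 + 5 = 19.
No covering selection has total cost below 19.

19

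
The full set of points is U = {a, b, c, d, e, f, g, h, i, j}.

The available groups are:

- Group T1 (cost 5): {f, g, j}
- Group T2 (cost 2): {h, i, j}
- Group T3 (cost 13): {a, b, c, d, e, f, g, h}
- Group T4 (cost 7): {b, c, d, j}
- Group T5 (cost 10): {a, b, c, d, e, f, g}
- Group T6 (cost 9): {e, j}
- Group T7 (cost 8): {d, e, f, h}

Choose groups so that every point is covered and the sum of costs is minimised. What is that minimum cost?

T2, T5 together cover every point (T2 ∪ T5 = {a, b, c, d, e, f, g, h, i, j}); total cost 2 + 10 = 12.
No covering selection has total cost below 12.

12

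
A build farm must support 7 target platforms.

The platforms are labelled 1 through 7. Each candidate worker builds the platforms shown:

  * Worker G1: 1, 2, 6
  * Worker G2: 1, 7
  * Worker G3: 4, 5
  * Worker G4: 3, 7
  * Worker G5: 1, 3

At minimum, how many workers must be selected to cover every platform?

3

G1 and G3 and G4 together: G1 ∪ G3 ∪ G4 = {1, 2, 3, 4, 5, 6, 7} — every platform is covered.
Each worker has at most 3 platforms, and 2·3 = 6 < 7 — so at least 3 workers are needed, and 3 is optimal.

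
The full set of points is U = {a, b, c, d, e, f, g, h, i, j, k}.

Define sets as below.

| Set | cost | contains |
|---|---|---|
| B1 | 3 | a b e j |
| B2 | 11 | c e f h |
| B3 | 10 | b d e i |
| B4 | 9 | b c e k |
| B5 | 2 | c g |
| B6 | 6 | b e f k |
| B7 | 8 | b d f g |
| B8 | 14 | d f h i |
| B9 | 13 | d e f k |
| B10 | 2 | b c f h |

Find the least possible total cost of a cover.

23

B1, B3, B5, B6, B10 together cover every point (B1 ∪ B3 ∪ B5 ∪ B6 ∪ B10 = {a, b, c, d, e, f, g, h, i, j, k}); total cost 3 + 10 + 2 + 6 + 2 = 23.
No covering selection has total cost below 23.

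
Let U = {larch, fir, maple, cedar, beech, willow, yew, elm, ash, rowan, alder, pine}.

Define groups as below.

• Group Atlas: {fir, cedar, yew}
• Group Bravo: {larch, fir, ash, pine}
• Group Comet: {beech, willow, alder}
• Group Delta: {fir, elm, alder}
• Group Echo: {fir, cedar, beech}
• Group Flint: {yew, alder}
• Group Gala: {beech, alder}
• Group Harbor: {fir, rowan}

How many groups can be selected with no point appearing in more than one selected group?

2

Atlas, Comet are pairwise disjoint (Atlas={fir,cedar,yew}; Comet={beech,willow,alder}).
Every remaining group overlaps one of these, and no 3 of the listed groups are pairwise disjoint, so 2 is the maximum.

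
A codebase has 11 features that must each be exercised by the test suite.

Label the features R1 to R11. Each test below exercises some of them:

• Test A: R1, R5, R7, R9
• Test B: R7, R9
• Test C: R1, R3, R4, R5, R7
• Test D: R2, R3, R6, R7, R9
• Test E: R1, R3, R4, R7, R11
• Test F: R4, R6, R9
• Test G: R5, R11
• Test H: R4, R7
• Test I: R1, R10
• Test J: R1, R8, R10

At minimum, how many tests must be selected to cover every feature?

4

C and D and G and J together: C ∪ D ∪ G ∪ J = {R1, R2, R3, R4, R5, R6, R7, R8, R9, R10, R11} — every feature is covered.
No 3 of the 10 tests cover everything (all 120 combinations miss at least one feature), so 4 is optimal.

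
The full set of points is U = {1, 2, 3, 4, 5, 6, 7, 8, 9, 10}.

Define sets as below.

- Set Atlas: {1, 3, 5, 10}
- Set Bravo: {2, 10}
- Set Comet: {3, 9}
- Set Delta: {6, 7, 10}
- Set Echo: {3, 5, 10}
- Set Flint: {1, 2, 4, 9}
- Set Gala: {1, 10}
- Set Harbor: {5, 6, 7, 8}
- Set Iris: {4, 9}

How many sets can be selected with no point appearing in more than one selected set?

Bravo, Comet, Harbor are pairwise disjoint (Bravo={2,10}; Comet={3,9}; Harbor={5,6,7,8}).
Every remaining set overlaps one of these, and no 4 of the listed sets are pairwise disjoint, so 3 is the maximum.

3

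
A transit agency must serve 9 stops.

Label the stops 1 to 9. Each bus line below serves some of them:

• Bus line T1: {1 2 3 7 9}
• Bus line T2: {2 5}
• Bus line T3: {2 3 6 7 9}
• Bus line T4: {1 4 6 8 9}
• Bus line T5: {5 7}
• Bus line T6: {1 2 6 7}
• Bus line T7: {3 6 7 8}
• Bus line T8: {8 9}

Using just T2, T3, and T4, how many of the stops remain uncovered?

0

Union of T2, T3, T4 = {1, 2, 3, 4, 5, 6, 7, 8, 9} — that's every stop, so 0 are uncovered.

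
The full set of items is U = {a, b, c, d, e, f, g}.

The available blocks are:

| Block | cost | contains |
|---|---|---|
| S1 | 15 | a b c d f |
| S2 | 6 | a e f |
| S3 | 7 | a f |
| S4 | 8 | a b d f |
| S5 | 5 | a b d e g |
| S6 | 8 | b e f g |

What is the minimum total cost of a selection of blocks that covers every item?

S1, S5 together cover every item (S1 ∪ S5 = {a, b, c, d, e, f, g}); total cost 15 + 5 = 20.
The greedy pick S5, S2, S1 costs 26; no covering selection beats 20.

20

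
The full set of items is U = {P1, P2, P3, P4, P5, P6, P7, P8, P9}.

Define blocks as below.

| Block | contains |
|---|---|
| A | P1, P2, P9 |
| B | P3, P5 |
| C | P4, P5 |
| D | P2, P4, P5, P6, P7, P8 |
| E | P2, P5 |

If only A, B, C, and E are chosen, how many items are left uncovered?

Union of A, B, C, E = {P1, P2, P3, P4, P5, P9}.
Not covered: P6, P7, P8 — 3 items.

3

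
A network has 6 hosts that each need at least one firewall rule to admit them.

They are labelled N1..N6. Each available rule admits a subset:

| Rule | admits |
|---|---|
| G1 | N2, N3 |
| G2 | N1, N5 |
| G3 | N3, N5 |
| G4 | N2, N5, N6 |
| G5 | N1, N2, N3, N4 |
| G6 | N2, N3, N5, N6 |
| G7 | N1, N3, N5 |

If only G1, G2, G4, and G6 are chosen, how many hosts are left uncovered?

Union of G1, G2, G4, G6 = {N1, N2, N3, N5, N6}.
Not covered: N4 — 1 host.

1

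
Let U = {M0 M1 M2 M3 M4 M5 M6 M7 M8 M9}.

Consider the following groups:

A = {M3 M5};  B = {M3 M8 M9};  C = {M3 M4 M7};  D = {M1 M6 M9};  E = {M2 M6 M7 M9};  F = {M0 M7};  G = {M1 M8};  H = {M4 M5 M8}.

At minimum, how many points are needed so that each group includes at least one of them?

4

T = {M1, M5, M7, M8} meets every group (each contains at least one member of T), and |T| = 4.
No choice of 3 points meets every group, so 4 is the minimum.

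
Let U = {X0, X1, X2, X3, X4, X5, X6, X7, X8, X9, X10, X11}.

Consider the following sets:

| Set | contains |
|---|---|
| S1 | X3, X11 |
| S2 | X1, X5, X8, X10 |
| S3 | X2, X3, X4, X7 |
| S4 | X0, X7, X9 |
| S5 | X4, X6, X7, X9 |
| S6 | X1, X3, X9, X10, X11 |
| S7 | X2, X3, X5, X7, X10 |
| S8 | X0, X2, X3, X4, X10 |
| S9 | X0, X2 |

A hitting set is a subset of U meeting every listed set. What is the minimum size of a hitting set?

H = {X0, X3, X7, X10} meets every set (each contains at least one member of H), and |H| = 4.
The sets S1, S2, S5, S9 are pairwise disjoint, so any hitting set needs a separate point for each — at least 4. Hence 4 is optimal.

4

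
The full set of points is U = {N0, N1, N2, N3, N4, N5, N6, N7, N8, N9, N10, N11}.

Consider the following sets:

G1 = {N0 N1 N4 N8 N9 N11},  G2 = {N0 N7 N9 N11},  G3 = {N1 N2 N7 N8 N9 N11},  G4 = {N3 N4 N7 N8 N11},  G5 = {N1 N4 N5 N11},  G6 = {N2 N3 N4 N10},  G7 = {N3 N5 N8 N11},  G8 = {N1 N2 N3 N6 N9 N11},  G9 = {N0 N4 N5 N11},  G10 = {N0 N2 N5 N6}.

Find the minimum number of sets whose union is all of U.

G3 and G6 and G10 together: G3 ∪ G6 ∪ G10 = {N0, N1, N2, N3, N4, N5, N6, N7, N8, N9, N10, N11} — every point is covered.
Only G6 contains N10, so G6 is forced; the remaining 8 points need at least 2 more sets (each remaining set adds at most 5) — so at least 3 sets are needed, and 3 is optimal.

3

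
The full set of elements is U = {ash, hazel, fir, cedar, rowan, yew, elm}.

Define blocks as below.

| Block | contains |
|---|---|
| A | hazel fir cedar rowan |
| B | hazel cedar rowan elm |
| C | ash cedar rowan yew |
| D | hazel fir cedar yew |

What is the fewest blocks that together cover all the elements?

3

Take {B, C, D}. Their union is {ash, hazel, fir, cedar, rowan, yew, elm}, which is all 7 elements.
Only C contains ash, so C is forced; the remaining 3 elements need at least 2 more blocks (each remaining block adds at most 2) — so at least 3 blocks are needed, and 3 is optimal.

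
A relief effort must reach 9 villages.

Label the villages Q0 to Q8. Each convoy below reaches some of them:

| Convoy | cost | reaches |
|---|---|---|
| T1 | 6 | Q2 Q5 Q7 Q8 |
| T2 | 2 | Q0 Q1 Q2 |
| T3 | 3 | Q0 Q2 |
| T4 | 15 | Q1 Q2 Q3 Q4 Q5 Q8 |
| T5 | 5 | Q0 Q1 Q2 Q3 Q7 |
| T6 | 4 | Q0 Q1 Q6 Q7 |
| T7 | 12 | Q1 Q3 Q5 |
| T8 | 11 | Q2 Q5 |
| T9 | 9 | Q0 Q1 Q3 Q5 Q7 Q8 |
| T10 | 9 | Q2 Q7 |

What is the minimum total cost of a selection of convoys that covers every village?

T4, T6 together cover every village (T4 ∪ T6 = {Q0, Q1, Q2, Q3, Q4, Q5, Q6, Q7, Q8}); total cost 15 + 4 = 19.
The greedy pick T2, T1, T6, T5, T4 costs 32; no covering selection beats 19.

19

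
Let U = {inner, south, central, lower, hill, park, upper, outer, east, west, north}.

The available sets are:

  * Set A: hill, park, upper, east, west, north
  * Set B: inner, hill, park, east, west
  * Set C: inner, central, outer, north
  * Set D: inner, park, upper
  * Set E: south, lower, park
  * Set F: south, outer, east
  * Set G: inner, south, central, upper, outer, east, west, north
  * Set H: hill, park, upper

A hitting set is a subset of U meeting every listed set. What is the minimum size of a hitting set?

Take T = {park, outer}. Each listed set contains at least one of these, so T is a hitting set of size 2.
The sets F, H are pairwise disjoint, so any hitting set needs a separate point for each — at least 2. Hence 2 is optimal.

2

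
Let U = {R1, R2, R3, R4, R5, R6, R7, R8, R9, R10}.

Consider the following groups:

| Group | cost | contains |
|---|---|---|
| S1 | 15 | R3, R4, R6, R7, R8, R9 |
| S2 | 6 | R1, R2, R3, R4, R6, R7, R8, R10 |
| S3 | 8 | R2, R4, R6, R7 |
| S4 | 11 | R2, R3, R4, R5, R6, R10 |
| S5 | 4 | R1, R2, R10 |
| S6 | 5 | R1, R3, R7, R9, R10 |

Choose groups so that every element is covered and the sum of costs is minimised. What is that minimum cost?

S2, S4, S6 together cover every element (S2 ∪ S4 ∪ S6 = {R1, R2, R3, R4, R5, R6, R7, R8, R9, R10}); total cost 6 + 11 + 5 = 22.
No covering selection has total cost below 22.

22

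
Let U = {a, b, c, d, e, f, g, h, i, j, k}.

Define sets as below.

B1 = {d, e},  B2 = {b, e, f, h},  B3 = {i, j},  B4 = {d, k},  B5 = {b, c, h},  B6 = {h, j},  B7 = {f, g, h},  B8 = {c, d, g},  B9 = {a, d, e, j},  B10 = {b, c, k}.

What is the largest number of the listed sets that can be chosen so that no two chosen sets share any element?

4

B1, B3, B7, B10 are pairwise disjoint (B1={d,e}; B3={i,j}; B7={f,g,h}; B10={b,c,k}).
Every remaining set overlaps one of these, and no 5 of the listed sets are pairwise disjoint, so 4 is the maximum.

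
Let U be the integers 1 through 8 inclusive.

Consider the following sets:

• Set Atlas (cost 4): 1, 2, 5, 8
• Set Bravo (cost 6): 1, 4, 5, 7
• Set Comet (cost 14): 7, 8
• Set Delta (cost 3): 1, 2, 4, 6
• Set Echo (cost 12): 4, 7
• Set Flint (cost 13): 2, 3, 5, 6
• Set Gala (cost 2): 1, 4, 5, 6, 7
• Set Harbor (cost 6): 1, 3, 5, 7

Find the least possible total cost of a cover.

12

Atlas, Gala, Harbor together cover every point (Atlas ∪ Gala ∪ Harbor = {1, 2, 3, 4, 5, 6, 7, 8}); total cost 4 + 2 + 6 = 12.
No covering selection has total cost below 12.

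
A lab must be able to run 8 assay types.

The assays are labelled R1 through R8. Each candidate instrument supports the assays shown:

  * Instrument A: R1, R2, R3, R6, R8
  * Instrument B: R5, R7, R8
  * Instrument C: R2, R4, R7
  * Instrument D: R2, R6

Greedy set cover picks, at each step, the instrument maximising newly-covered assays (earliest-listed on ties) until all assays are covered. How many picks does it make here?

3

Greedy: pick A (covers 5 new) → pick B (covers 2 new) → pick C (covers 1 new). Total picks: 3.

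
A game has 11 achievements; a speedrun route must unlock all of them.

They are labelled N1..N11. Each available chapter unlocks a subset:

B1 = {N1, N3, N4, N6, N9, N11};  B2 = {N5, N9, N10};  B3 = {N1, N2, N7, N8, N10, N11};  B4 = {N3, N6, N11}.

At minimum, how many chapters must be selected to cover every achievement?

B1 and B2 and B3 together: B1 ∪ B2 ∪ B3 = {N1, N2, N3, N4, N5, N6, N7, N8, N9, N10, N11} — every achievement is covered.
Only B3 contains N2, so B3 is forced; the remaining 5 achievements need at least 2 more chapters (each remaining chapter adds at most 4) — so at least 3 chapters are needed, and 3 is optimal.

3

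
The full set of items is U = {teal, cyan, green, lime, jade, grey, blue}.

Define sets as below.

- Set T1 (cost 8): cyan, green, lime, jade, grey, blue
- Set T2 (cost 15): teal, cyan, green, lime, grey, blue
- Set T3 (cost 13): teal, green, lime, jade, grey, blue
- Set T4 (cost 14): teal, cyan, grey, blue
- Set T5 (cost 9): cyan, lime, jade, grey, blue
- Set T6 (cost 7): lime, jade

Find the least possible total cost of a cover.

21

T1, T3 together cover every item (T1 ∪ T3 = {teal, cyan, green, lime, jade, grey, blue}); total cost 8 + 13 = 21.
No covering selection has total cost below 21.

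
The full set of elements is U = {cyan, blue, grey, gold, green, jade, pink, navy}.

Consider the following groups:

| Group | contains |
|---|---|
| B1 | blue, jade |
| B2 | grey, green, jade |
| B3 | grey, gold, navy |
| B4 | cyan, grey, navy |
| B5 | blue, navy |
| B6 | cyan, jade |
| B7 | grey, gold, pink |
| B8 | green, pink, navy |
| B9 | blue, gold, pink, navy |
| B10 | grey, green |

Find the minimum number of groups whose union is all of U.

Take {B2, B4, B9}. Their union is {cyan, blue, grey, gold, green, jade, pink, navy}, which is all 8 elements.
No 2 of the 10 groups cover everything (all 45 combinations miss at least one element), so 3 is optimal.

3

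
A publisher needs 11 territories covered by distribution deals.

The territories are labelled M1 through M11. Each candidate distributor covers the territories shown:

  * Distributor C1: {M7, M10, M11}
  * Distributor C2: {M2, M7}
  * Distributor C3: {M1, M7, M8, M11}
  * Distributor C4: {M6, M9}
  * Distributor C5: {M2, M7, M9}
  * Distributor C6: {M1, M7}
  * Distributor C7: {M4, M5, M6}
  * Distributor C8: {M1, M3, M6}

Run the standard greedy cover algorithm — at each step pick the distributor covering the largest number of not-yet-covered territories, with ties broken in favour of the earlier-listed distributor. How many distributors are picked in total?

5

Greedy: pick C3 (covers 4 new) → pick C7 (covers 3 new) → pick C5 (covers 2 new) → pick C1 (covers 1 new) → pick C8 (covers 1 new). Total picks: 5.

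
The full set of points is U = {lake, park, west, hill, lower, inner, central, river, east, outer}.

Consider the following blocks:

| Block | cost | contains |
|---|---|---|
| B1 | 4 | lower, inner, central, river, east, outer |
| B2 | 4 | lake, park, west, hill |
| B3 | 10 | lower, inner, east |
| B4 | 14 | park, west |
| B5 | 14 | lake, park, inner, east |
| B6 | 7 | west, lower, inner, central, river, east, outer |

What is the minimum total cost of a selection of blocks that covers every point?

B1, B2 together cover every point (B1 ∪ B2 = {lake, park, west, hill, lower, inner, central, river, east, outer}); total cost 4 + 4 = 8.
No covering selection has total cost below 8.

8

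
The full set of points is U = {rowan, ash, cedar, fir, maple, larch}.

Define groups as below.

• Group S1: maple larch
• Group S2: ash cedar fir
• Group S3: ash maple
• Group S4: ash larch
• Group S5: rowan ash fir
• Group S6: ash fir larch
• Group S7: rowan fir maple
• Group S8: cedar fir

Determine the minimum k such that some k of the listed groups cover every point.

S1, S2, and S5 cover everything between them: the union {rowan, ash, cedar, fir, maple, larch} is all of U.
No 2 of the 8 groups cover everything (all 28 combinations miss at least one point), so 3 is optimal.

3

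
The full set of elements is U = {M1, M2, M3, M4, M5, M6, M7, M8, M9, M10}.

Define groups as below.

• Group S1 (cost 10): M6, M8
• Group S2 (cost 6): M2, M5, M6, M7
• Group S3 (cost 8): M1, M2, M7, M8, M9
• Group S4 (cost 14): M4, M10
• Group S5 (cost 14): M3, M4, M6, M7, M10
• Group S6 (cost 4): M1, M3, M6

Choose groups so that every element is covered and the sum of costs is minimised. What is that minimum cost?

28

S2, S3, S5 together cover every element (S2 ∪ S3 ∪ S5 = {M1, M2, M3, M4, M5, M6, M7, M8, M9, M10}); total cost 6 + 8 + 14 = 28.
The greedy pick S6, S2, S3, S4 costs 32; no covering selection beats 28.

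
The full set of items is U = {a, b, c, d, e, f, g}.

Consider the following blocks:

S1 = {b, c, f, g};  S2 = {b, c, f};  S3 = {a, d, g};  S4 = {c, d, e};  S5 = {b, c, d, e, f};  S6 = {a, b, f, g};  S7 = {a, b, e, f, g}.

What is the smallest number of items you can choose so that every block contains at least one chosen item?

The 2 items {d, f} hit every block.
The blocks S2, S3 are pairwise disjoint, so any hitting set needs a separate item for each — at least 2. Hence 2 is optimal.

2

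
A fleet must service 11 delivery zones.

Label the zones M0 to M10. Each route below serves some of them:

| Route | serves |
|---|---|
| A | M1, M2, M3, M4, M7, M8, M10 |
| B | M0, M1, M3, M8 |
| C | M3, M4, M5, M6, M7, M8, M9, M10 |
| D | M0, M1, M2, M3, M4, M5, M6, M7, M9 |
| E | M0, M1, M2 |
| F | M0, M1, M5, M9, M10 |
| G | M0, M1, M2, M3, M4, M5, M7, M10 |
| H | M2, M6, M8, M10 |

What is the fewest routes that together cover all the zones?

C and E together: C ∪ E = {M0, M1, M2, M3, M4, M5, M6, M7, M8, M9, M10} — every zone is covered.
No single route has all 11 zones (the largest, D, has 9), so 2 is optimal.

2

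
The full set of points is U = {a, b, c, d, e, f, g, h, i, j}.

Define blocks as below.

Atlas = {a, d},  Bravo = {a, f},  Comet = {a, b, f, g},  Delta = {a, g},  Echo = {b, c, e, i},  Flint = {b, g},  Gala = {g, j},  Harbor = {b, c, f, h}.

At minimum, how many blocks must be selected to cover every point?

4

Atlas, Echo, Gala, and Harbor cover everything between them: the union {a, b, c, d, e, f, g, h, i, j} is all of U.
Only Harbor contains h, so Harbor is forced; the remaining 6 points need at least 3 more blocks (each remaining block adds at most 2) — so at least 4 blocks are needed, and 4 is optimal.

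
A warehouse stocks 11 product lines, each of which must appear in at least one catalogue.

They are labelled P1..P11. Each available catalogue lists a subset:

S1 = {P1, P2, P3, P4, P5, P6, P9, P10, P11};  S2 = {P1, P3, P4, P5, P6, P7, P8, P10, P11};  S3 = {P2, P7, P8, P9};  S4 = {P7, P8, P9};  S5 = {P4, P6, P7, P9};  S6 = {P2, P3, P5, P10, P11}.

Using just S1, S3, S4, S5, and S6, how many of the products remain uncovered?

0

Union of S1, S3, S4, S5, S6 = {P1, P2, P3, P4, P5, P6, P7, P8, P9, P10, P11} — that's every product, so 0 are uncovered.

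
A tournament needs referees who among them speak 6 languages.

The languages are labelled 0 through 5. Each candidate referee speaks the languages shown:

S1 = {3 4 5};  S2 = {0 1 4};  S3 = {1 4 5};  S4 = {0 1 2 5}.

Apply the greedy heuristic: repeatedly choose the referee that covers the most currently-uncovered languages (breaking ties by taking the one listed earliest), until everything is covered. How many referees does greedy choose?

2

Greedy: pick S4 (covers 4 new) → pick S1 (covers 2 new). Total picks: 2.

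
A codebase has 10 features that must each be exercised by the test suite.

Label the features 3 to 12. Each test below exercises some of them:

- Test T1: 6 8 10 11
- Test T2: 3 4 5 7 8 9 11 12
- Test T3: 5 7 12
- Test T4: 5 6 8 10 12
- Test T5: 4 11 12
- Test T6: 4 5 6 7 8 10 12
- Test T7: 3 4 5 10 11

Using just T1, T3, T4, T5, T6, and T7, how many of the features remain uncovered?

Union of T1, T3, T4, T5, T6, T7 = {3, 4, 5, 6, 7, 8, 10, 11, 12}.
Not covered: 9 — 1 feature.

1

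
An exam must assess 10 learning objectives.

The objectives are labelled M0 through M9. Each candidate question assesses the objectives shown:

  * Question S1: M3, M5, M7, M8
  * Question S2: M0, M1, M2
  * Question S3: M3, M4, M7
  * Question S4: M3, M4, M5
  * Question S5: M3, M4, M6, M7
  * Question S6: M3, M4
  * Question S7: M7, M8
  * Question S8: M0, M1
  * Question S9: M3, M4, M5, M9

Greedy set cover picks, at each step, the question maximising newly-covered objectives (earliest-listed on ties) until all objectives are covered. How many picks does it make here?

Greedy: pick S1 (covers 4 new) → pick S2 (covers 3 new) → pick S5 (covers 2 new) → pick S9 (covers 1 new). Total picks: 4.

4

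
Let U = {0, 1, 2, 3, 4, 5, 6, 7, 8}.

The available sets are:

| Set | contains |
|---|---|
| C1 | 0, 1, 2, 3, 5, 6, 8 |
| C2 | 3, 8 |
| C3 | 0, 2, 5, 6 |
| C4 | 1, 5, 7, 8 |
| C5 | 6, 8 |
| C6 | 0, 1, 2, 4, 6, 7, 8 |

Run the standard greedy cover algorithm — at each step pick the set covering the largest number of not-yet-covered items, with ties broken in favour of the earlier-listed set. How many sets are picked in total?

Greedy: pick C1 (covers 7 new) → pick C6 (covers 2 new). Total picks: 2.

2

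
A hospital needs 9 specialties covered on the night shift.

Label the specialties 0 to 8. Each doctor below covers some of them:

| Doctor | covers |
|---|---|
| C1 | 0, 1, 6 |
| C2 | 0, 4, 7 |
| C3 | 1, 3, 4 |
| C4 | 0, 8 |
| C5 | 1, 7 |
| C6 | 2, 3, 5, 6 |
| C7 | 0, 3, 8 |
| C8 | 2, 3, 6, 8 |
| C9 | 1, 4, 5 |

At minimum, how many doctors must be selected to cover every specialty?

3

C2 and C8 and C9 together: C2 ∪ C8 ∪ C9 = {0, 1, 2, 3, 4, 5, 6, 7, 8} — every specialty is covered.
Each doctor has at most 4 specialties, and 2·4 = 8 < 9 — so at least 3 doctors are needed, and 3 is optimal.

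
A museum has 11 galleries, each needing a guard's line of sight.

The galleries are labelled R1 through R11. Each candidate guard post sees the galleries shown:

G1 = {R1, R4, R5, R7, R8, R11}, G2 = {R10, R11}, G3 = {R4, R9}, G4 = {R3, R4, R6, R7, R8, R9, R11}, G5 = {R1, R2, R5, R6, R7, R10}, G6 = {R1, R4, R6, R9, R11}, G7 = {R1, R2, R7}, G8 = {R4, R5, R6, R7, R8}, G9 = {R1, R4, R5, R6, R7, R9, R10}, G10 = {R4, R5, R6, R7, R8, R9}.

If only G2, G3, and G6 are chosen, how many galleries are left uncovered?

5

Union of G2, G3, G6 = {R1, R4, R6, R9, R10, R11}.
Not covered: R2, R3, R5, R7, R8 — 5 galleries.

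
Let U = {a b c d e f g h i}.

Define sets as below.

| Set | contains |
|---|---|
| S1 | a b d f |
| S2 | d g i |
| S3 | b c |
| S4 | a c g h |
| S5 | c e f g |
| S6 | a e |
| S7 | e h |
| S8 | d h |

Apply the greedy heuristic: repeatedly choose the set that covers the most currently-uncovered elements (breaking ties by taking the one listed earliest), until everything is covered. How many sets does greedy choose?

4

Greedy: pick S1 (covers 4 new) → pick S4 (covers 3 new) → pick S2 (covers 1 new) → pick S5 (covers 1 new). Total picks: 4.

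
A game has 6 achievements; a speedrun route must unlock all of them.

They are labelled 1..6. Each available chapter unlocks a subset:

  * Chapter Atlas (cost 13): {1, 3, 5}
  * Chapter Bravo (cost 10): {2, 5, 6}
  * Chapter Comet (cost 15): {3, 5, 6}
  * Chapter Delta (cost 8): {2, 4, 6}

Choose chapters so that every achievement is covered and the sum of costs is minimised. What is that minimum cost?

21

Atlas, Delta together cover every achievement (Atlas ∪ Delta = {1, 2, 3, 4, 5, 6}); total cost 13 + 8 = 21.
No covering selection has total cost below 21.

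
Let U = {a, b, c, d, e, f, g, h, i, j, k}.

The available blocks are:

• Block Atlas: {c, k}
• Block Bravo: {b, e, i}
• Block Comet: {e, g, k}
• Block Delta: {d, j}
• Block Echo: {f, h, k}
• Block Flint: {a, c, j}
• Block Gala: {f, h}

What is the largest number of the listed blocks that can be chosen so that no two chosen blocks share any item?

Atlas, Bravo, Delta, Gala are pairwise disjoint (Atlas={c,k}; Bravo={b,e,i}; Delta={d,j}; Gala={f,h}).
Every remaining block overlaps one of these, and no 5 of the listed blocks are pairwise disjoint, so 4 is the maximum.

4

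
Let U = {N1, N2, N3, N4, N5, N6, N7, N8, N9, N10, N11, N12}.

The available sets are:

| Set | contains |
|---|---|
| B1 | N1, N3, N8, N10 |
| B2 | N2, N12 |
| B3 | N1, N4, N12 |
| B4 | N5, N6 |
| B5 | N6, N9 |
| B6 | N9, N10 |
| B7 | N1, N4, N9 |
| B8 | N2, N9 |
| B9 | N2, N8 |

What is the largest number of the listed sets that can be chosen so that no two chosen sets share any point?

B3, B4, B6, B9 are pairwise disjoint (B3={N1,N4,N12}; B4={N5,N6}; B6={N9,N10}; B9={N2,N8}).
Every remaining set overlaps one of these, and no 5 of the listed sets are pairwise disjoint, so 4 is the maximum.

4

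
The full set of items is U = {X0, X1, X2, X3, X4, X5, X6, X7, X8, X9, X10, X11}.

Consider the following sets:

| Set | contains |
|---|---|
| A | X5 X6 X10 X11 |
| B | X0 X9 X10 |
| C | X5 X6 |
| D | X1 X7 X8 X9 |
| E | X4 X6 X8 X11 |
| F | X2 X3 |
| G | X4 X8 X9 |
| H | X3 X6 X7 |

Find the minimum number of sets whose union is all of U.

B and C and D and E and F together: B ∪ C ∪ D ∪ E ∪ F = {X0, X1, X2, X3, X4, X5, X6, X7, X8, X9, X10, X11} — every item is covered.
No 4 of the 8 sets cover everything (all 70 combinations miss at least one item), so 5 is optimal.

5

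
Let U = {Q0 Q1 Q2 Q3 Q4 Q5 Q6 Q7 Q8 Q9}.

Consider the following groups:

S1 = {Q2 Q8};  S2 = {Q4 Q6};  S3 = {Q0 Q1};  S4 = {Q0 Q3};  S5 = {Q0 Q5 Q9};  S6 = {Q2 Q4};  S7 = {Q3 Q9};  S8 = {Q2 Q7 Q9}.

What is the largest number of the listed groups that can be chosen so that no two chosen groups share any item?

4

S1, S2, S3, S7 are pairwise disjoint (S1={Q2,Q8}; S2={Q4,Q6}; S3={Q0,Q1}; S7={Q3,Q9}).
Every remaining group overlaps one of these, and no 5 of the listed groups are pairwise disjoint, so 4 is the maximum.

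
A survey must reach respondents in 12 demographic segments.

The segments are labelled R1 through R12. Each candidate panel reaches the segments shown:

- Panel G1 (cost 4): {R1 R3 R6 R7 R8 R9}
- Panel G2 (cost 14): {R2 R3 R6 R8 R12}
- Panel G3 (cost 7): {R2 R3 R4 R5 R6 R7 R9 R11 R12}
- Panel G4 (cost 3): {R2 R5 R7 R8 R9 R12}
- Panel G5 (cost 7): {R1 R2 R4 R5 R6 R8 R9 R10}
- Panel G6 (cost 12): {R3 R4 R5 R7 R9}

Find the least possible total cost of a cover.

G3, G5 together cover every segment (G3 ∪ G5 = {R1, R2, R3, R4, R5, R6, R7, R8, R9, R10, R11, R12}); total cost 7 + 7 = 14.
The greedy pick G4, G1, G3, G5 costs 21; no covering selection beats 14.

14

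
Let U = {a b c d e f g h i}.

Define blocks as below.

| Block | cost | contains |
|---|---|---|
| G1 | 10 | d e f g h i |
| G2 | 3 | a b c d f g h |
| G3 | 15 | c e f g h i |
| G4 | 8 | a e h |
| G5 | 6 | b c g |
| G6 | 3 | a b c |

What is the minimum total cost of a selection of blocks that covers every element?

G1, G6 together cover every element (G1 ∪ G6 = {a, b, c, d, e, f, g, h, i}); total cost 10 + 3 = 13.
No covering selection has total cost below 13.

13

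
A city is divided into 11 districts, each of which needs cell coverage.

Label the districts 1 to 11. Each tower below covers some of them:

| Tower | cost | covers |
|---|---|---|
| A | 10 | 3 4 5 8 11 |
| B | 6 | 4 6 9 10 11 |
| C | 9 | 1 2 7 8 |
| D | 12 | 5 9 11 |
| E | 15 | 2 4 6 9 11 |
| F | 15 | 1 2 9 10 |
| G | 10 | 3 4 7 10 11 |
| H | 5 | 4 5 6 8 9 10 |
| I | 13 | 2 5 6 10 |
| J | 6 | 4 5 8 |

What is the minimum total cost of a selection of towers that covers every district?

24

C, G, H together cover every district (C ∪ G ∪ H = {1, 2, 3, 4, 5, 6, 7, 8, 9, 10, 11}); total cost 9 + 10 + 5 = 24.
No covering selection has total cost below 24.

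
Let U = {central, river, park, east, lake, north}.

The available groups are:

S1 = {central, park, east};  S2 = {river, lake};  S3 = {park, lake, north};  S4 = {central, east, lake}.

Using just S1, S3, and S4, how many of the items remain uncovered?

1

Union of S1, S3, S4 = {central, park, east, lake, north}.
Not covered: river — 1 item.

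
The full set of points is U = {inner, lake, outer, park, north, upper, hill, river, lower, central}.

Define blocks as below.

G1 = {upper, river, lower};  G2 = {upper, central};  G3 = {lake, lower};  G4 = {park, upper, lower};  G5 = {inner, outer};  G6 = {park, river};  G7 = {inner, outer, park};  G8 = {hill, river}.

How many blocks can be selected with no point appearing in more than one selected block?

G2, G3, G7, G8 are pairwise disjoint (G2={upper,central}; G3={lake,lower}; G7={inner,outer,park}; G8={hill,river}).
Every remaining block overlaps one of these, and no 5 of the listed blocks are pairwise disjoint, so 4 is the maximum.

4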